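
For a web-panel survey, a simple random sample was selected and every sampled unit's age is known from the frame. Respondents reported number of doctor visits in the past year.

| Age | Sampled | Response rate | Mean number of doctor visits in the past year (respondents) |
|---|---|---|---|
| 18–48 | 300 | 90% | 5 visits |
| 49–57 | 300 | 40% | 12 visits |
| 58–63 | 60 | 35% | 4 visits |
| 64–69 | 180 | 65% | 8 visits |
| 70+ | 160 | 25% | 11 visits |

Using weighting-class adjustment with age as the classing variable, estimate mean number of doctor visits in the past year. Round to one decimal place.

8.5

Weighting each respondent by the inverse class response rate inflates each class back to its sampled size, so the class weight is n_sampled:
  18–48: 300 × 5 = 1500
  49–57: 300 × 12 = 3600
  58–63: 60 × 4 = 240
  64–69: 180 × 8 = 1440
  70+: 160 × 11 = 1760
Adjusted estimate = 8540 / 1,000 = 8.54 → 8.5.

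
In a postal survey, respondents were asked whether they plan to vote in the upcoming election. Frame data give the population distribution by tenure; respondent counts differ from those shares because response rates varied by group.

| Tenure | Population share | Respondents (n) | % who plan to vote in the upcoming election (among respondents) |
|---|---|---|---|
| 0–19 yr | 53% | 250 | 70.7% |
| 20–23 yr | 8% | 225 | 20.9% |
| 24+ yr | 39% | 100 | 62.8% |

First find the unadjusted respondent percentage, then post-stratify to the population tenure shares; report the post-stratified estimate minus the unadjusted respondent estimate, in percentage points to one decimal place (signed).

+13.8 percentage points

Naive respondent-only estimate (weights = respondent counts):
  (250/575)×70.7 + (225/575)×20.9 + (100/575)×62.8 = 49.8391%
Post-stratified estimate weights by population shares:
  0.53×70.7 + 0.08×20.9 + 0.39×62.8 = 63.635%
Difference = 63.635 − 49.8391 = 13.7959 pp.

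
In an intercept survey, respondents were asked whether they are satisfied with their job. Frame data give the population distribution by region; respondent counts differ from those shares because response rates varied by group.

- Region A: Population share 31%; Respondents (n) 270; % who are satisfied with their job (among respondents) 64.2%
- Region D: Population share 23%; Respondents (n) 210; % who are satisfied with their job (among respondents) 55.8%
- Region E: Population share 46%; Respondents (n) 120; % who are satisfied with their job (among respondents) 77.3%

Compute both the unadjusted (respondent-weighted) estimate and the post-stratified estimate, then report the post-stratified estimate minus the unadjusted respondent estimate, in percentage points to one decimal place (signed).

Naive respondent-only estimate (weights = respondent counts):
  (270/600)×64.2 + (210/600)×55.8 + (120/600)×77.3 = 63.88%
Post-stratified estimate weights by population shares:
  0.31×64.2 + 0.23×55.8 + 0.46×77.3 = 68.294%
Difference = 68.294 − 63.88 = 4.414 pp.

+4.4 percentage points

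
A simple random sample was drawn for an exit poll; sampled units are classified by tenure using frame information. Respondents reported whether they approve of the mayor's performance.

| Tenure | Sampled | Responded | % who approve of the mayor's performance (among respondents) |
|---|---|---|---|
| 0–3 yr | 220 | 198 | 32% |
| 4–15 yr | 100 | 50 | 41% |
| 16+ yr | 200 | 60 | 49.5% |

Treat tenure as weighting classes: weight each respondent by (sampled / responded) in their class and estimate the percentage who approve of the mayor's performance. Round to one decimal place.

40.5%

Class response rates: 0–3 yr 198/220 = 90%, 4–15 yr 50/100 = 50%, 16+ yr 60/200 = 30%.
With weight = n_sampled/n_responded per class, the weighted class total is n_sampled:
  0–3 yr: 220 × 32 = 7040
  4–15 yr: 100 × 41 = 4100
  16+ yr: 200 × 49.5 = 9900
Adjusted estimate = 21,040 / 520 = 40.4615 → 40.5%.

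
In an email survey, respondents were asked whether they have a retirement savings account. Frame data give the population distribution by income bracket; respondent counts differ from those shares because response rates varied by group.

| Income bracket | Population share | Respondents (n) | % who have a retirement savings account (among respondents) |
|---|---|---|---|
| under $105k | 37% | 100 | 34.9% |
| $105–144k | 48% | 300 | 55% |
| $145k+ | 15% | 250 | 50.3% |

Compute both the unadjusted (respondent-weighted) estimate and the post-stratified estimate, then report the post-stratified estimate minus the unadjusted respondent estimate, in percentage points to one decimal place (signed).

Without adjustment, the pooled respondent share is:
  (100/650)×34.9 + (300/650)×55 + (250/650)×50.3 = 50.1%
Post-stratified estimate weights by population shares:
  0.37×34.9 + 0.48×55 + 0.15×50.3 = 46.858%
Difference = 46.858 − 50.1 = -3.242 pp.

-3.2 percentage points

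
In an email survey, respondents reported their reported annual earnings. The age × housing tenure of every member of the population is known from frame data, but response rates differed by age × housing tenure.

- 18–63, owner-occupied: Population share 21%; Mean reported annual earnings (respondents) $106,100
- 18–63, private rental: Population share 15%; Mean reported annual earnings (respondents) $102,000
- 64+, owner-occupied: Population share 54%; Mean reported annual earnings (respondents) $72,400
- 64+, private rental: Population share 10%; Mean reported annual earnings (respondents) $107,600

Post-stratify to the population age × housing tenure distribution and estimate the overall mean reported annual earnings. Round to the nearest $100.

Each cell contributes population-share × respondent value:
  18–63, owner-occupied: 0.21 × 106,100 = 22,281
  18–63, private rental: 0.15 × 102,000 = 15,300
  64+, owner-occupied: 0.54 × 72,400 = 39,096
  64+, private rental: 0.1 × 107,600 = 10,760
Post-stratified estimate = 87,437 → $87,400.

$87,400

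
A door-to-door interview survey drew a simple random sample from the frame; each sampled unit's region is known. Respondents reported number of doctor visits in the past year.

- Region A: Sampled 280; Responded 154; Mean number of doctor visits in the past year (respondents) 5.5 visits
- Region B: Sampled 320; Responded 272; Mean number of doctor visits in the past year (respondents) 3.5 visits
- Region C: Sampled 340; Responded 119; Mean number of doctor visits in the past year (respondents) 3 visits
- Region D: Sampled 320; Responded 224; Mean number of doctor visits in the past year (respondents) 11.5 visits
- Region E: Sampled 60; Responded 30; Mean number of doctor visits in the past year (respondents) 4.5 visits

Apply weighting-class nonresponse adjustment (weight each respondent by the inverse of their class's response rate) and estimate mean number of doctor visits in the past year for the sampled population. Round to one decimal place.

Class response rates: Region A 154/280 = 55%, Region B 272/320 = 85%, Region C 119/340 = 35%, Region D 224/320 = 70%, Region E 30/60 = 50%.
With weight = n_sampled/n_responded per class, the weighted class total is n_sampled:
  Region A: 280 × 5.5 = 1540
  Region B: 320 × 3.5 = 1120
  Region C: 340 × 3 = 1020
  Region D: 320 × 11.5 = 3680
  Region E: 60 × 4.5 = 270
Adjusted estimate = 7630 / 1,320 = 5.7803 → 5.8.

5.8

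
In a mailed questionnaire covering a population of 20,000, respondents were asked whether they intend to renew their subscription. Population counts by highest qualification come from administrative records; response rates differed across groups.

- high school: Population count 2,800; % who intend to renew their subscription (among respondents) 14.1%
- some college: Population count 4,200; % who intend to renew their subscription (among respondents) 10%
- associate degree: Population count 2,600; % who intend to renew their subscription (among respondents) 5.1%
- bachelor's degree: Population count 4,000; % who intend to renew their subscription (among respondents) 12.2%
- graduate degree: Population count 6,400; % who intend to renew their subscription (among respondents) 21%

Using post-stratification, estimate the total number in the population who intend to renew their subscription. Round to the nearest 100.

Each cell contributes its population count × the respondent rate:
  high school: 2,800 × 14.1% = 394.8
  some college: 4,200 × 10% = 420
  associate degree: 2,600 × 5.1% = 132.6
  bachelor's degree: 4,000 × 12.2% = 488
  graduate degree: 6,400 × 21% = 1344
Estimated total = 2779.4 → 2,800.

2,800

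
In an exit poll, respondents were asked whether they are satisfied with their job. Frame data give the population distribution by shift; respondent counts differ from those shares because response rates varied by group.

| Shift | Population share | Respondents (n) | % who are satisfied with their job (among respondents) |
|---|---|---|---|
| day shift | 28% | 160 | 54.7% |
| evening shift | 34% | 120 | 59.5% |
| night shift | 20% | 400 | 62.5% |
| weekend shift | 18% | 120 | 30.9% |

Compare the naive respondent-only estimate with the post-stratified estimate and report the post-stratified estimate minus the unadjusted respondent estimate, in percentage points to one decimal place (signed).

Naive respondent-only estimate (weights = respondent counts):
  (160/800)×54.7 + (120/800)×59.5 + (400/800)×62.5 + (120/800)×30.9 = 55.75%
Reweighting by population shift shares:
  0.28×54.7 + 0.34×59.5 + 0.2×62.5 + 0.18×30.9 = 53.608%
Difference = 53.608 − 55.75 = -2.142 pp.

-2.1 percentage points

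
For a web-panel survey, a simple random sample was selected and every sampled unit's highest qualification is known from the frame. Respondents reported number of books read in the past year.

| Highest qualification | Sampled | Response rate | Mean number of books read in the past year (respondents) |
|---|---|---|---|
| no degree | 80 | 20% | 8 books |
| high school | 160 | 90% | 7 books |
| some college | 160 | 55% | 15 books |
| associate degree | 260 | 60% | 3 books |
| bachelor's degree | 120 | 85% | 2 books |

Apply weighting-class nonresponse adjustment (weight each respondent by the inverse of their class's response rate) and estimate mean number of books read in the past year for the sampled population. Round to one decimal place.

6.6

With weight = n_sampled/n_responded per class, the weighted class total is n_sampled:
  no degree: 80 × 8 = 640
  high school: 160 × 7 = 1120
  some college: 160 × 15 = 2400
  associate degree: 260 × 3 = 780
  bachelor's degree: 120 × 2 = 240
Adjusted estimate = 5180 / 780 = 6.64103 → 6.6.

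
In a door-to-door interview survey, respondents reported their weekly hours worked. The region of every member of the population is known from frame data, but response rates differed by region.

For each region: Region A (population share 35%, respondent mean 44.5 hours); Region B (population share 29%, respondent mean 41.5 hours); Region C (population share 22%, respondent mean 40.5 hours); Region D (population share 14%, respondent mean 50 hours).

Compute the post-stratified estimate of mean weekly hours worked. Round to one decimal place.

Weight each group's respondent value by its population share:
  Region A: 0.35 × 44.5 = 15.575
  Region B: 0.29 × 41.5 = 12.035
  Region C: 0.22 × 40.5 = 8.91
  Region D: 0.14 × 50 = 7
Post-stratified estimate = 43.52 → 43.5.

43.5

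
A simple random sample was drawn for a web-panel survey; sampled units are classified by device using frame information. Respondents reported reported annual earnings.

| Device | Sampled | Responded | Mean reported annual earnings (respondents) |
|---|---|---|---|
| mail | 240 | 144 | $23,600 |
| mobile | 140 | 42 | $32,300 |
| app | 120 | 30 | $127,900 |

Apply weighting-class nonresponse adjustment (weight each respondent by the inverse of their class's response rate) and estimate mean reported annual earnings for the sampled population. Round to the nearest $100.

$51,100

Class response rates: mail 144/240 = 60%, mobile 42/140 = 30%, app 30/120 = 25%.
Each respondent's weight = sampled/responded in their class; summing within a class gives n_sampled, so:
  mail: 240 × 23,600 = 5,664,000
  mobile: 140 × 32,300 = 4,522,000
  app: 120 × 127,900 = 15,348,000
Adjusted estimate = 25,534,000 / 500 = 51,068 → $51,100.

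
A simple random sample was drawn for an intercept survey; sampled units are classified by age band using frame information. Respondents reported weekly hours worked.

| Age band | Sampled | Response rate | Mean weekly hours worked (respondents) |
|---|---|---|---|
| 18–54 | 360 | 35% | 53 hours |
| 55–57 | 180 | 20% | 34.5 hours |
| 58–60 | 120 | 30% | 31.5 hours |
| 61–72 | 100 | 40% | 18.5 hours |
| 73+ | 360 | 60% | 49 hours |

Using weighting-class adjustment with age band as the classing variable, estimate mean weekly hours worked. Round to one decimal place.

43.4

Weighting each respondent by the inverse class response rate inflates each class back to its sampled size, so the class weight is n_sampled:
  18–54: 360 × 53 = 19,080
  55–57: 180 × 34.5 = 6210
  58–60: 120 × 31.5 = 3780
  61–72: 100 × 18.5 = 1850
  73+: 360 × 49 = 17,640
Adjusted estimate = 48,560 / 1,120 = 43.3571 → 43.4.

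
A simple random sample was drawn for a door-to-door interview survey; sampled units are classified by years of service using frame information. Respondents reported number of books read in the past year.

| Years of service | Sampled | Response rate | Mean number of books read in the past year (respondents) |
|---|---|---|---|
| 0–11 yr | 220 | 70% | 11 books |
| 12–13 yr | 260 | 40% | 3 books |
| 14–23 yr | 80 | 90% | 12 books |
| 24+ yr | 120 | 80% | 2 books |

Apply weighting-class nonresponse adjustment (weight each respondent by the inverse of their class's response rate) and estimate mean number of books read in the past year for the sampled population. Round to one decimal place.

6.5

Each respondent's weight = sampled/responded in their class; summing within a class gives n_sampled, so:
  0–11 yr: 220 × 11 = 2420
  12–13 yr: 260 × 3 = 780
  14–23 yr: 80 × 12 = 960
  24+ yr: 120 × 2 = 240
Adjusted estimate = 4400 / 680 = 6.47059 → 6.5.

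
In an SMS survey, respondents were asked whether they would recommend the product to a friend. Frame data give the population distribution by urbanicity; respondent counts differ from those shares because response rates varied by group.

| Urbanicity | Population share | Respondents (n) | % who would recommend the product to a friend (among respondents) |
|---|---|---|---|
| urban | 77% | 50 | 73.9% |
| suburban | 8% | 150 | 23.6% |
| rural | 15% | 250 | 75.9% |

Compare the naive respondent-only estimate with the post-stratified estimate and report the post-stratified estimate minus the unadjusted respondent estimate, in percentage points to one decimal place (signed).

Without adjustment, the pooled respondent share is:
  (50/450)×73.9 + (150/450)×23.6 + (250/450)×75.9 = 58.2444%
Reweighting by population urbanicity shares:
  0.77×73.9 + 0.08×23.6 + 0.15×75.9 = 70.176%
Difference = 70.176 − 58.2444 = 11.9316 pp.

+11.9 percentage points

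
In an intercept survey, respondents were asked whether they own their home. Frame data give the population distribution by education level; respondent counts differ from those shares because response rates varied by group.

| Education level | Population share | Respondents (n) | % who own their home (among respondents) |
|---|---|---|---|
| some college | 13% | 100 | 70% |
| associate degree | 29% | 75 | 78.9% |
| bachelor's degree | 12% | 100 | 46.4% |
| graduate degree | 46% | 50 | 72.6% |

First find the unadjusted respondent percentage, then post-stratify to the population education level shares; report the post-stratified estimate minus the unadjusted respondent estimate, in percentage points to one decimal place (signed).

Unadjusted (pooled respondent) estimate weights by respondent counts:
  (100/325)×70 + (75/325)×78.9 + (100/325)×46.4 + (50/325)×72.6 = 65.1923%
Post-stratified estimate weights by population shares:
  0.13×70 + 0.29×78.9 + 0.12×46.4 + 0.46×72.6 = 70.945%
Difference = 70.945 − 65.1923 = 5.7527 pp.

+5.8 percentage points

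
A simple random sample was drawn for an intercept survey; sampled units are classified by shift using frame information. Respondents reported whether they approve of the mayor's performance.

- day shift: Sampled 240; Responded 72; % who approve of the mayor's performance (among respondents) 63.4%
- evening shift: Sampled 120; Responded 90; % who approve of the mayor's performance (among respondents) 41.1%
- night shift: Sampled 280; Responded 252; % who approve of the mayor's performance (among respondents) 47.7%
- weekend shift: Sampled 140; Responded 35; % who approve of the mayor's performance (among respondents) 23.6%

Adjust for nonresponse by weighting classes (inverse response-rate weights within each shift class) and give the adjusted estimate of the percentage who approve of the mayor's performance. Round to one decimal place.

47.2%

Class response rates: day shift 72/240 = 30%, evening shift 90/120 = 75%, night shift 252/280 = 90%, weekend shift 35/140 = 25%.
Each respondent's weight = sampled/responded in their class; summing within a class gives n_sampled, so:
  day shift: 240 × 63.4 = 15,216
  evening shift: 120 × 41.1 = 4932
  night shift: 280 × 47.7 = 13,356
  weekend shift: 140 × 23.6 = 3304
Adjusted estimate = 36,808 / 780 = 47.1897 → 47.2%.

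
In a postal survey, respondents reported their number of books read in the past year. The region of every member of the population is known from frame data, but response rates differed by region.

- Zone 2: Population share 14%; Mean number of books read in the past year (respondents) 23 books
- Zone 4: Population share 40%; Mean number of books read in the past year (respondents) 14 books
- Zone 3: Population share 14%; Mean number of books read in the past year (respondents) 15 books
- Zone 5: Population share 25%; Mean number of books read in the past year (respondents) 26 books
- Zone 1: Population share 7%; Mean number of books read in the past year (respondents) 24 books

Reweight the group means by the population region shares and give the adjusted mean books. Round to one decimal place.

Reweight to the known region distribution:
  Zone 2: 0.14 × 23 = 3.22
  Zone 4: 0.4 × 14 = 5.6
  Zone 3: 0.14 × 15 = 2.1
  Zone 5: 0.25 × 26 = 6.5
  Zone 1: 0.07 × 24 = 1.68
Post-stratified estimate = 19.1 → 19.1.

19.1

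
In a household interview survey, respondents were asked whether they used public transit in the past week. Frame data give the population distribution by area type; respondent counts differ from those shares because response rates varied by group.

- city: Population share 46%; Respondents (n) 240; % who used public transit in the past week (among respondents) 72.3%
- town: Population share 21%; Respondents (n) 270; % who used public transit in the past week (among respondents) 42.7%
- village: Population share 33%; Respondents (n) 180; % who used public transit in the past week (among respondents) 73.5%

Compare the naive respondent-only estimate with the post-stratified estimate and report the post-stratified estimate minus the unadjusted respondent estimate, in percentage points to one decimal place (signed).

+5.4 percentage points

Unadjusted (pooled respondent) estimate weights by respondent counts:
  (240/690)×72.3 + (270/690)×42.7 + (180/690)×73.5 = 61.0304%
Reweighting by population area type shares:
  0.46×72.3 + 0.21×42.7 + 0.33×73.5 = 66.48%
Difference = 66.48 − 61.0304 = 5.4496 pp.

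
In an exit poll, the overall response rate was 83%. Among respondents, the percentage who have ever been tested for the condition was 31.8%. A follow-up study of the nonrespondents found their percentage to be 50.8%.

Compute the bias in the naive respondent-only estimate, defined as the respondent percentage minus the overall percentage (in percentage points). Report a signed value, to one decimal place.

Nonresponse fraction = 1 − 0.83 = 0.17.
Bias = (nonresponse fraction) × (respondent percentage − nonrespondent percentage)
     = 0.17 × (31.8 − 50.8) = 0.17 × -19 = -3.23.

-3.2 percentage points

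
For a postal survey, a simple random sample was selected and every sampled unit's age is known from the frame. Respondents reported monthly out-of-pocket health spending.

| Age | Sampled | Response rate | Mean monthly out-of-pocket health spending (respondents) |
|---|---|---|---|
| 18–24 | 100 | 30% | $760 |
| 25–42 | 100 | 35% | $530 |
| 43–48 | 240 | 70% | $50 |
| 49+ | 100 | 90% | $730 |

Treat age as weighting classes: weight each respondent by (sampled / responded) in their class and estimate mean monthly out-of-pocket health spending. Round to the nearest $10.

$400

Each respondent's weight = sampled/responded in their class; summing within a class gives n_sampled, so:
  18–24: 100 × 760 = 76,000
  25–42: 100 × 530 = 53,000
  43–48: 240 × 50 = 12,000
  49+: 100 × 730 = 73,000
Adjusted estimate = 214,000 / 540 = 396.296 → $400.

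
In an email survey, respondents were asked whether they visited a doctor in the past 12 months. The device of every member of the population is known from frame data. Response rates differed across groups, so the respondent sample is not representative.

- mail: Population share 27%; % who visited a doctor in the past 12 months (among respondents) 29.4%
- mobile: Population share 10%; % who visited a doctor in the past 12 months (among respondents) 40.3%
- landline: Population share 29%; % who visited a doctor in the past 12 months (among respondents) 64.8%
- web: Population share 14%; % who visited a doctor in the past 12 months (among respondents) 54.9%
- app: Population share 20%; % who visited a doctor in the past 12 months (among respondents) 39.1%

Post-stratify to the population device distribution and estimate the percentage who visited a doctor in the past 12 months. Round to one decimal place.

Each cell contributes population-share × respondent value:
  mail: 0.27 × 29.4 = 7.938
  mobile: 0.1 × 40.3 = 4.03
  landline: 0.29 × 64.8 = 18.792
  web: 0.14 × 54.9 = 7.686
  app: 0.2 × 39.1 = 7.82
Post-stratified estimate = 46.266 → 46.3%.

46.3%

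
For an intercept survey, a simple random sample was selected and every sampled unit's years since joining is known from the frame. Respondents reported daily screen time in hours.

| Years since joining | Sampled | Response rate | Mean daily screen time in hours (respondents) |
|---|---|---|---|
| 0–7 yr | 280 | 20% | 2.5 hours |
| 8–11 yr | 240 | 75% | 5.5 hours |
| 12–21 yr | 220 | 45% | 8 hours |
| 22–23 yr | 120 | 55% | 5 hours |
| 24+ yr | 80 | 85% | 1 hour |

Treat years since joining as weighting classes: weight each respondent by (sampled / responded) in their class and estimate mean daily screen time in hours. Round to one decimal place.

4.7

With weight = n_sampled/n_responded per class, the weighted class total is n_sampled:
  0–7 yr: 280 × 2.5 = 700
  8–11 yr: 240 × 5.5 = 1320
  12–21 yr: 220 × 8 = 1760
  22–23 yr: 120 × 5 = 600
  24+ yr: 80 × 1 = 80
Adjusted estimate = 4460 / 940 = 4.74468 → 4.7.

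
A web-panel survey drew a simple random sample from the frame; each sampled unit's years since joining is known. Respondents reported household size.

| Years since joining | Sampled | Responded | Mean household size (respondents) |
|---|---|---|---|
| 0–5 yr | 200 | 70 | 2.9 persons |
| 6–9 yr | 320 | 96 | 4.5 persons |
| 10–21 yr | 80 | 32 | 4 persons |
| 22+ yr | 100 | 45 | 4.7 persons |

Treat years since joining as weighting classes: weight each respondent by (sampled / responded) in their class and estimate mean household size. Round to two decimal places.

4.01

Response rates by class: 0–5 yr 70/200 = 35%, 6–9 yr 96/320 = 30%, 10–21 yr 32/80 = 40%, 22+ yr 45/100 = 45%.
With weight = n_sampled/n_responded per class, the weighted class total is n_sampled:
  0–5 yr: 200 × 2.9 = 580
  6–9 yr: 320 × 4.5 = 1440
  10–21 yr: 80 × 4 = 320
  22+ yr: 100 × 4.7 = 470
Adjusted estimate = 2810 / 700 = 4.01429 → 4.01.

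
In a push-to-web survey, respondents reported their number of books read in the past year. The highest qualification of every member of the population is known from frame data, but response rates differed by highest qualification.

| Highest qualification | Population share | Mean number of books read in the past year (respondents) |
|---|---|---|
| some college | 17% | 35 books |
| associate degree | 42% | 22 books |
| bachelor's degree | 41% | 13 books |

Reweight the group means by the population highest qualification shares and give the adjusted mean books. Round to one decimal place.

Each cell contributes population-share × respondent value:
  some college: 0.17 × 35 = 5.95
  associate degree: 0.42 × 22 = 9.24
  bachelor's degree: 0.41 × 13 = 5.33
Post-stratified estimate = 20.52 → 20.5.

20.5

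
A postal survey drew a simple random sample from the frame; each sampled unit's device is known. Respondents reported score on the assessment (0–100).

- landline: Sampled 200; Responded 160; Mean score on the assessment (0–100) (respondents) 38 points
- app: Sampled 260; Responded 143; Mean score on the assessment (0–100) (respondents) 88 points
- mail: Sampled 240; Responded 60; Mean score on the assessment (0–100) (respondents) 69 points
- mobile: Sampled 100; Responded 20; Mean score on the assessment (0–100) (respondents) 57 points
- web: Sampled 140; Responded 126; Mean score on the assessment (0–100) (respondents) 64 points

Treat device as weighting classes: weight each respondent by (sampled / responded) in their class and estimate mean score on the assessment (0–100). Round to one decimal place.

Class response rates: landline 160/200 = 80%, app 143/260 = 55%, mail 60/240 = 25%, mobile 20/100 = 20%, web 126/140 = 90%.
With weight = n_sampled/n_responded per class, the weighted class total is n_sampled:
  landline: 200 × 38 = 7600
  app: 260 × 88 = 22,880
  mail: 240 × 69 = 16,560
  mobile: 100 × 57 = 5700
  web: 140 × 64 = 8960
Adjusted estimate = 61,700 / 940 = 65.6383 → 65.6.

65.6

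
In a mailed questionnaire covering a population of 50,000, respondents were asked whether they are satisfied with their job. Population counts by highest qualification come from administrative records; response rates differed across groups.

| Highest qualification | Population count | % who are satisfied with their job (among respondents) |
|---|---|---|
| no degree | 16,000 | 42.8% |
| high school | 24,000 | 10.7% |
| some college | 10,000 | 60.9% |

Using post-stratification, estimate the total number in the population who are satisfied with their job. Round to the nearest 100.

15,500

Estimated count per cell = population count × respondent percentage:
  no degree: 16,000 × 42.8% = 6848
  high school: 24,000 × 10.7% = 2568
  some college: 10,000 × 60.9% = 6090
Estimated total = 15,506 → 15,500.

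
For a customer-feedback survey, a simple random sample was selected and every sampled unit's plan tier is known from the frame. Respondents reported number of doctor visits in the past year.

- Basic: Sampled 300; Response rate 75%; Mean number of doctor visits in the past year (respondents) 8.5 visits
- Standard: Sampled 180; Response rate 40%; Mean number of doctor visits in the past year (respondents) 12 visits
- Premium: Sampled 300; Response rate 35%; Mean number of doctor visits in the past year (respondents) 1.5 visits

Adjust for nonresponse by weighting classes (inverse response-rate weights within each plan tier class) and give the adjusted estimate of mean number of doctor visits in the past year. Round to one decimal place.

6.6

Inverse-response-rate weighting restores each class to its sampled count, so class totals weight by n_sampled:
  Basic: 300 × 8.5 = 2550
  Standard: 180 × 12 = 2160
  Premium: 300 × 1.5 = 450
Adjusted estimate = 5160 / 780 = 6.61538 → 6.6.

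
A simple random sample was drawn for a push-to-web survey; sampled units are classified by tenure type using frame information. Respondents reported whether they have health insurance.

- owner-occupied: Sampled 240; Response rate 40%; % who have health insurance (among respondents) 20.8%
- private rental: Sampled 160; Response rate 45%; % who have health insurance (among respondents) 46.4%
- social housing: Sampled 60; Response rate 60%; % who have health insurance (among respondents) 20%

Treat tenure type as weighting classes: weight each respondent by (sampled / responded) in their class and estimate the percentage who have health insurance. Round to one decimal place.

29.6%

Weighting each respondent by the inverse class response rate inflates each class back to its sampled size, so the class weight is n_sampled:
  owner-occupied: 240 × 20.8 = 4992
  private rental: 160 × 46.4 = 7424
  social housing: 60 × 20 = 1200
Adjusted estimate = 13,616 / 460 = 29.6 → 29.6%.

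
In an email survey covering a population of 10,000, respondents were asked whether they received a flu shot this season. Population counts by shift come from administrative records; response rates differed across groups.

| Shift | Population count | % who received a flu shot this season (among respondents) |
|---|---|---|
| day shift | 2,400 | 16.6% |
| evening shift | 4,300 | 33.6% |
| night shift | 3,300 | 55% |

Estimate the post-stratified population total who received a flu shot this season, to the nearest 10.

3,660

Apply each group's respondent rate to its population count:
  day shift: 2,400 × 16.6% = 398.4
  evening shift: 4,300 × 33.6% = 1444.8
  night shift: 3,300 × 55% = 1815
Estimated total = 3658.2 → 3,660.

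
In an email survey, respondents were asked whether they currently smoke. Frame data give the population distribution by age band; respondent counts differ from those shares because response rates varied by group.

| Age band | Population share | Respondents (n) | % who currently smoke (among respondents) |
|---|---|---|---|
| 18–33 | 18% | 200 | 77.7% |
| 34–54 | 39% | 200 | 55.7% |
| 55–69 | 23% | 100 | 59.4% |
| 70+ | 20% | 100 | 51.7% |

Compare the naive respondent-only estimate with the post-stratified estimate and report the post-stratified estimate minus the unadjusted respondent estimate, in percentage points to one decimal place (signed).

Without adjustment, the pooled respondent share is:
  (200/600)×77.7 + (200/600)×55.7 + (100/600)×59.4 + (100/600)×51.7 = 62.9833%
Post-stratified estimate weights by population shares:
  0.18×77.7 + 0.39×55.7 + 0.23×59.4 + 0.2×51.7 = 59.711%
Difference = 59.711 − 62.9833 = -3.2723 pp.

-3.3 percentage points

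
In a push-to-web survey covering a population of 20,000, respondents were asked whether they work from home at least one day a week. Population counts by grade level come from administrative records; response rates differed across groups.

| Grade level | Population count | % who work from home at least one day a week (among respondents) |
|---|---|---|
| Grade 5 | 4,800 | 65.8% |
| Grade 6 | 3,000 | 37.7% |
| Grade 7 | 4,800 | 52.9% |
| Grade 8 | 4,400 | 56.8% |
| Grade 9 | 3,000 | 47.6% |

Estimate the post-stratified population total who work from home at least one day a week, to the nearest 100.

Estimated count per cell = population count × respondent percentage:
  Grade 5: 4,800 × 65.8% = 3158.4
  Grade 6: 3,000 × 37.7% = 1131
  Grade 7: 4,800 × 52.9% = 2539.2
  Grade 8: 4,400 × 56.8% = 2499.2
  Grade 9: 3,000 × 47.6% = 1428
Estimated total = 10755.8 → 10,800.

10,800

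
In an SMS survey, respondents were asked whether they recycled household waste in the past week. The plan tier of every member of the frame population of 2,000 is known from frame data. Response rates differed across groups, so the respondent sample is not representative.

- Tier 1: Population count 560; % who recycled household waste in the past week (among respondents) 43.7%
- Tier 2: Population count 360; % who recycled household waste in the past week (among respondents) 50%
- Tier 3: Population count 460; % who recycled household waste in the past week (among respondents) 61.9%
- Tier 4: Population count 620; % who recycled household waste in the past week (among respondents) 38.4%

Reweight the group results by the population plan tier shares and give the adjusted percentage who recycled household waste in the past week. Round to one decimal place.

47.4%

Post-stratification weights by population share, not respondent share:
  Tier 1: (560/2,000) × 43.7 = 12.236
  Tier 2: (360/2,000) × 50 = 9
  Tier 3: (460/2,000) × 61.9 = 14.237
  Tier 4: (620/2,000) × 38.4 = 11.904
Post-stratified estimate = 47.377 → 47.4%.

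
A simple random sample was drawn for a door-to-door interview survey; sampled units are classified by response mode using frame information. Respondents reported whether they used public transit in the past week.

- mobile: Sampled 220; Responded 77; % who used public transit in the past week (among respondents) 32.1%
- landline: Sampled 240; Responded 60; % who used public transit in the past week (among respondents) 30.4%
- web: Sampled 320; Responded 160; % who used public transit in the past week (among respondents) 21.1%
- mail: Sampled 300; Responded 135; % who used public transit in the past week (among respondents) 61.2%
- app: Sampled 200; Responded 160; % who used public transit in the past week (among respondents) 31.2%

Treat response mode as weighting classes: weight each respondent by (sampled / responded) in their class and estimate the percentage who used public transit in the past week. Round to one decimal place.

Class response rates: mobile 77/220 = 35%, landline 60/240 = 25%, web 160/320 = 50%, mail 135/300 = 45%, app 160/200 = 80%.
Inverse-response-rate weighting restores each class to its sampled count, so class totals weight by n_sampled:
  mobile: 220 × 32.1 = 7062
  landline: 240 × 30.4 = 7296
  web: 320 × 21.1 = 6752
  mail: 300 × 61.2 = 18,360
  app: 200 × 31.2 = 6240
Adjusted estimate = 45,710 / 1,280 = 35.7109 → 35.7%.

35.7%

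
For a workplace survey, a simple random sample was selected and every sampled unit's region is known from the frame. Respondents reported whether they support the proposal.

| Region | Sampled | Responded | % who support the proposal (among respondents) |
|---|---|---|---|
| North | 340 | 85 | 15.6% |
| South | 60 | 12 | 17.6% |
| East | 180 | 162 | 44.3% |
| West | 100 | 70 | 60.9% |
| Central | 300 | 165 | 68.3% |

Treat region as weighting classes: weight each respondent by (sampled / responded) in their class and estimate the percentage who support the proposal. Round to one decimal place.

41.7%

Response rates by class: North 85/340 = 25%, South 12/60 = 20%, East 162/180 = 90%, West 70/100 = 70%, Central 165/300 = 55%.
Each respondent's weight = sampled/responded in their class; summing within a class gives n_sampled, so:
  North: 340 × 15.6 = 5304
  South: 60 × 17.6 = 1056
  East: 180 × 44.3 = 7974
  West: 100 × 60.9 = 6090
  Central: 300 × 68.3 = 20,490
Adjusted estimate = 40,914 / 980 = 41.749 → 41.7%.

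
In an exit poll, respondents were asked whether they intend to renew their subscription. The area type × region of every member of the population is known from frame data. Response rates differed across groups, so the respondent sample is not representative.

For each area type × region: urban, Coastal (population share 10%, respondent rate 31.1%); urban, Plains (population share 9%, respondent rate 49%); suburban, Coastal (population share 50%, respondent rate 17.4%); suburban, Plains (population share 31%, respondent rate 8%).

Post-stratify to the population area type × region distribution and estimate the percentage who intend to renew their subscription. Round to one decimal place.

Each cell contributes population-share × respondent value:
  urban, Coastal: 0.1 × 31.1 = 3.11
  urban, Plains: 0.09 × 49 = 4.41
  suburban, Coastal: 0.5 × 17.4 = 8.7
  suburban, Plains: 0.31 × 8 = 2.48
Post-stratified estimate = 18.7 → 18.7%.

18.7%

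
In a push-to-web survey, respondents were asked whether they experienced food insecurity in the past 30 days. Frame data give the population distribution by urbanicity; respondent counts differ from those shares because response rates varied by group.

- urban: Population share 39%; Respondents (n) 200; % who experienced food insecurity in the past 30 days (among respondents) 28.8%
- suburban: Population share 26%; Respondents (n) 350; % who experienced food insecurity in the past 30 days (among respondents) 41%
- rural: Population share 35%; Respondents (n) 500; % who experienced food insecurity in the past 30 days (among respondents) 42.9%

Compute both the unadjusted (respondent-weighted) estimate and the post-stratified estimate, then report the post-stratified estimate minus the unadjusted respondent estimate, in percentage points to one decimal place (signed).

Without adjustment, the pooled respondent share is:
  (200/1050)×28.8 + (350/1050)×41 + (500/1050)×42.9 = 39.581%
Post-stratifying to population shares instead:
  0.39×28.8 + 0.26×41 + 0.35×42.9 = 36.907%
Difference = 36.907 − 39.581 = -2.674 pp.

-2.7 percentage points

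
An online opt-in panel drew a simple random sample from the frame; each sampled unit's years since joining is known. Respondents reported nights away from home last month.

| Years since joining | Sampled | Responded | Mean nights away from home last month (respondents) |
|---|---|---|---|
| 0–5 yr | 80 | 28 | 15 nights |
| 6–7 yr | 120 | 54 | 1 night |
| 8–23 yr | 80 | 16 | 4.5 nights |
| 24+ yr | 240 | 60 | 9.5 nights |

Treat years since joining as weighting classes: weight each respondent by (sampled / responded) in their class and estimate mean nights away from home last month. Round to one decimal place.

7.6

Response rates by class: 0–5 yr 28/80 = 35%, 6–7 yr 54/120 = 45%, 8–23 yr 16/80 = 20%, 24+ yr 60/240 = 25%.
Weighting each respondent by the inverse class response rate inflates each class back to its sampled size, so the class weight is n_sampled:
  0–5 yr: 80 × 15 = 1200
  6–7 yr: 120 × 1 = 120
  8–23 yr: 80 × 4.5 = 360
  24+ yr: 240 × 9.5 = 2280
Adjusted estimate = 3960 / 520 = 7.61538 → 7.6.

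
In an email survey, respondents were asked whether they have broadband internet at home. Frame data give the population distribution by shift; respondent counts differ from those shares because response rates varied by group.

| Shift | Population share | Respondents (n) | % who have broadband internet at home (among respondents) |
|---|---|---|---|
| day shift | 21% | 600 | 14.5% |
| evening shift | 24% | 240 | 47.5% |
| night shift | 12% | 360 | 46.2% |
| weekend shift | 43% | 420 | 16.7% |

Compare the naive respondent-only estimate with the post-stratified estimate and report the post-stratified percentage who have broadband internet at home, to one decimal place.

27.2%

Unadjusted (pooled respondent) estimate weights by respondent counts:
  (600/1620)×14.5 + (240/1620)×47.5 + (360/1620)×46.2 + (420/1620)×16.7 = 27.0037%
Post-stratified estimate weights by population shares:
  0.21×14.5 + 0.24×47.5 + 0.12×46.2 + 0.43×16.7 = 27.17%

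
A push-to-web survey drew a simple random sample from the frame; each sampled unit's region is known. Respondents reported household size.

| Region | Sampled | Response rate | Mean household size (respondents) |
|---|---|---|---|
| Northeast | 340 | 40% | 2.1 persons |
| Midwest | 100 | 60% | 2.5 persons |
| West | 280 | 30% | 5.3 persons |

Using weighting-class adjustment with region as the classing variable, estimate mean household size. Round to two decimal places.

Inverse-response-rate weighting restores each class to its sampled count, so class totals weight by n_sampled:
  Northeast: 340 × 2.1 = 714
  Midwest: 100 × 2.5 = 250
  West: 280 × 5.3 = 1484
Adjusted estimate = 2448 / 720 = 3.4 → 3.40.

3.40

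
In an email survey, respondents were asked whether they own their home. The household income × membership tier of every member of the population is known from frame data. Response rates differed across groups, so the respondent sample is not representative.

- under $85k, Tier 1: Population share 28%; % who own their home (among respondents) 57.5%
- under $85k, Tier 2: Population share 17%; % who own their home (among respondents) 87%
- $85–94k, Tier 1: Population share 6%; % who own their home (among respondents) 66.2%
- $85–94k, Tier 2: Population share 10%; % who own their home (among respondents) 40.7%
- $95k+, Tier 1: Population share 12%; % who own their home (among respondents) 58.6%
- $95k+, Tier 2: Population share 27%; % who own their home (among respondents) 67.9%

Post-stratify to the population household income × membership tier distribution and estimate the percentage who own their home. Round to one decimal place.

Reweight to the known household income × membership tier distribution:
  under $85k, Tier 1: 0.28 × 57.5 = 16.1
  under $85k, Tier 2: 0.17 × 87 = 14.79
  $85–94k, Tier 1: 0.06 × 66.2 = 3.972
  $85–94k, Tier 2: 0.1 × 40.7 = 4.07
  $95k+, Tier 1: 0.12 × 58.6 = 7.032
  $95k+, Tier 2: 0.27 × 67.9 = 18.333
Post-stratified estimate = 64.297 → 64.3%.

64.3%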